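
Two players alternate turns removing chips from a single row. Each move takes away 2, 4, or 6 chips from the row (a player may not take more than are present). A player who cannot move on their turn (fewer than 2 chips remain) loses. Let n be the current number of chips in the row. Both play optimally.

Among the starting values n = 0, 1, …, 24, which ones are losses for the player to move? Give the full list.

0, 1, 8, 9, 16, 17, 24

Positions with no move are L. A position that does have a move is losing for the player to move precisely when every available move leads to a winning position for the opponent. Fill in the labels:
n=0: no move → L
n=1: no move → L
n=2: reaches L-position 0 → W
n=3: reaches L-position 1 → W
n=4: reaches L-position 0 → W
n=5: reaches L-position 1 → W
n=6: reaches L-position 0 → W
n=7: reaches L-position 1 → W
n=8: only reaches 6(W), 4(W), 2(W), all W → L
n=9: only reaches 7(W), 5(W), 3(W), all W → L
n=10: reaches L-position 8 → W
n=11: reaches L-position 9 → W
n=12: reaches L-position 8 → W
n=13: reaches L-position 9 → W
n=14: reaches L-position 8 → W
n=15: reaches L-position 9 → W
n=16: only reaches 14(W), 12(W), 10(W), all W → L
n=17: only reaches 15(W), 13(W), 11(W), all W → L
n=18: reaches L-position 16 → W
n=19: reaches L-position 17 → W
n=20: reaches L-position 16 → W
n=21: reaches L-position 17 → W
n=22: reaches L-position 16 → W
n=23: reaches L-position 17 → W
n=24: only reaches 22(W), 20(W), 18(W), all W → L
Reading off the rows marked L gives the requested list; there are 7 such values of n.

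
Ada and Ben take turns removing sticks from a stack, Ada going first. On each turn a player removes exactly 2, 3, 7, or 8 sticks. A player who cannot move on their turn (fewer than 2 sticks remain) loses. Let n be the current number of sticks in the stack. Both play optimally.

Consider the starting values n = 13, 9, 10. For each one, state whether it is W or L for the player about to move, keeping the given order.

13: W, 9: W, 10: L

Label each position W (a win for the player to move) or L (a loss). A position with no legal move is L; any other position is W exactly when some move reaches an L, and L when every move reaches a W.
n=0: no move → L
n=1: no move → L
n=2: reaches L-position 0 → W
n=3: reaches L-position 1 → W
n=4: reaches L-position 1 → W
n=5: only reaches 3(W), 2(W), all W → L
n=6: only reaches 4(W), 3(W), all W → L
n=7: reaches L-position 5 → W
n=8: reaches L-position 6 → W
n=9: reaches L-position 6 → W
n=10: only reaches 8(W), 7(W), 3(W), 2(W), all W → L
n=11: only reaches 9(W), 8(W), 4(W), 3(W), all W → L
n=12: reaches L-position 10 → W
n=13: reaches L-position 11 → W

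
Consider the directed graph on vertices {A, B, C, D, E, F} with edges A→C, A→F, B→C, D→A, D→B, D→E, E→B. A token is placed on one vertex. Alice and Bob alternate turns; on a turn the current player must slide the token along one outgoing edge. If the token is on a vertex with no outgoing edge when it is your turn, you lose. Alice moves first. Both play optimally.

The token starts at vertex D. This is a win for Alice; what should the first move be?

Move to E.

Use the standard recursion: the mover loses at a terminal position; elsewhere, the mover wins exactly when some move hands the opponent an L position.
Every edge goes from a vertex to one that appears earlier in the order F, C, B, E, A, D, so processing vertices in that order labels each vertex after all of its successors.
F: no outgoing edge → L
C: no outgoing edge → L
B: can move to C, which is L ⇒ W
E: the only move is to B(W), a W ⇒ L
A: can move to C, which is L ⇒ W
D: can move to E, which is L ⇒ W
From D, the L positions reachable in one move are: E.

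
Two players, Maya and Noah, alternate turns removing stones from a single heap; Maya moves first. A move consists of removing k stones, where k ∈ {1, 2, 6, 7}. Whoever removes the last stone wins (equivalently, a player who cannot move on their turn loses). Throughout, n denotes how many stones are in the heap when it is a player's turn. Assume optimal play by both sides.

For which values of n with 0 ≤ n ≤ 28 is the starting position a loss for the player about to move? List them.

Label each position W (a win for the player to move) or L (a loss). A position with no legal move is L; any other position is W exactly when some move reaches an L, and L when every move reaches a W.
n=0: no move → L
n=1: W (go to 0, an L position)
n=2: W (go to 0, an L position)
n=3: L (options 2(W), 1(W) are all W)
n=4: W (go to 3, an L position)
n=5: W (go to 3, an L position)
n=6: W (go to 0, an L position)
n=7: W (go to 0, an L position)
n=8: L (options 7(W), 6(W), 2(W), 1(W) are all W)
n=9: W (go to 8, an L position)
n=10: W (go to 8, an L position)
n=11: L (options 10(W), 9(W), 5(W), 4(W) are all W)
n=12: W (go to 11, an L position)
n=13: W (go to 11, an L position)
n=14: W (go to 8, an L position)
n=15: W (go to 8, an L position)
n=16: L (options 15(W), 14(W), 10(W), 9(W) are all W)
n=17: W (go to 16, an L position)
n=18: W (go to 16, an L position)
n=19: L (options 18(W), 17(W), 13(W), 12(W) are all W)
n=20: W (go to 19, an L position)
n=21: W (go to 19, an L position)
n=22: W (go to 16, an L position)
n=23: W (go to 16, an L position)
n=24: L (options 23(W), 22(W), 18(W), 17(W) are all W)
n=25: W (go to 24, an L position)
n=26: W (go to 24, an L position)
n=27: L (options 26(W), 25(W), 21(W), 20(W) are all W)
n=28: W (go to 27, an L position)
Reading off the rows marked L gives the requested list; there are 8 such values of n.

0, 3, 8, 11, 16, 19, 24, 27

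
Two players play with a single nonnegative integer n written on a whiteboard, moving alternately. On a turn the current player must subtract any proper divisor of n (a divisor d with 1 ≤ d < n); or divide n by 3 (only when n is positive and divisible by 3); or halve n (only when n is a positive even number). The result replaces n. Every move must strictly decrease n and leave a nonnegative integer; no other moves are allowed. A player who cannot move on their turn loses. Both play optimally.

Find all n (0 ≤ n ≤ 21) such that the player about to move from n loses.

Build the W/L table. Terminal = L. A non-terminal position is W if it has a move to some L; otherwise it is L.
n=0: no move → L
n=1: no move → L
n=2: W (go to 1, an L position)
n=3: W (go to 1, an L position)
n=4: L (options 2(W), 3(W) are all W)
n=5: W (go to 4, an L position)
n=6: W (go to 4, an L position)
n=7: L (sole option 6(W) is W)
n=8: W (go to 4, an L position)
n=9: L (options 3(W), 6(W), 8(W) are all W)
n=10: W (go to 9, an L position)
n=11: L (sole option 10(W) is W)
n=12: W (go to 4, an L position)
n=13: L (sole option 12(W) is W)
n=14: W (go to 7, an L position)
n=15: L (options 5(W), 10(W), 12(W), 14(W) are all W)
n=16: W (go to 15, an L position)
n=17: L (sole option 16(W) is W)
n=18: W (go to 9, an L position)
n=19: L (sole option 18(W) is W)
n=20: W (go to 15, an L position)
n=21: W (go to 7, an L position)
Reading off the rows marked L gives the requested list; there are 10 such values of n.

0, 1, 4, 7, 9, 11, 13, 15, 17, 19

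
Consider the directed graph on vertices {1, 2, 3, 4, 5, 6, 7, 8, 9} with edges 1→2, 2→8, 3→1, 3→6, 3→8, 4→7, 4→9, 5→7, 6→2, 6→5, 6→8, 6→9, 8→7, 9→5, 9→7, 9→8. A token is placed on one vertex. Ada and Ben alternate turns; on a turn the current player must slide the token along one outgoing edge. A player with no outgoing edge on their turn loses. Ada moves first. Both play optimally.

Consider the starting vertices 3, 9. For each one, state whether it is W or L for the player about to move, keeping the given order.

3: L, 9: W

Classify positions by backward induction: terminal positions (no move available) are L. From any other position, the mover wins iff some move reaches an L.
Every edge goes from a vertex to one that appears earlier in the order 7, 5, 8, 2, 9, 1, 6, 4, 3, so processing vertices in that order labels each vertex after all of its successors.
7: no outgoing edge → L
5: →7(L), so W
8: →7(L), so W
2: →8(W) only, which is W, so L
9: →7(L), so W
1: →2(L), so W
6: →2(L), so W
4: →7(L), so W
3: →6(W), 1(W), 8(W) — all W, so L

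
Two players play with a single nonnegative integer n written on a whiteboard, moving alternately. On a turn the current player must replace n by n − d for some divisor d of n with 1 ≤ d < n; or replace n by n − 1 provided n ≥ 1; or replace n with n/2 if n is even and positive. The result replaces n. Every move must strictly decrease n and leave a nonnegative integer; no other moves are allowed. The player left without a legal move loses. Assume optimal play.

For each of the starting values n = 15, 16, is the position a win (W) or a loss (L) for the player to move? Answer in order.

15: L, 16: W

Work bottom-up. With no move the player to move loses. Otherwise the position is W if at least one move leads to an L position for the opponent, and L if every move leads to a W.
n=0: no move → L
n=1: can move to 0, which is L ⇒ W
n=2: the only move is to 1(W), a W ⇒ L
n=3: can move to 2, which is L ⇒ W
n=4: can move to 2, which is L ⇒ W
n=5: the only move is to 4(W), a W ⇒ L
n=6: can move to 5, which is L ⇒ W
n=7: the only move is to 6(W), a W ⇒ L
n=8: can move to 7, which is L ⇒ W
n=9: moves to 6(W), 8(W); every one is W ⇒ L
n=10: can move to 5, which is L ⇒ W
n=11: the only move is to 10(W), a W ⇒ L
n=12: can move to 9, which is L ⇒ W
n=13: the only move is to 12(W), a W ⇒ L
n=14: can move to 7, which is L ⇒ W
n=15: moves to 10(W), 12(W), 14(W); every one is W ⇒ L
n=16: can move to 15, which is L ⇒ W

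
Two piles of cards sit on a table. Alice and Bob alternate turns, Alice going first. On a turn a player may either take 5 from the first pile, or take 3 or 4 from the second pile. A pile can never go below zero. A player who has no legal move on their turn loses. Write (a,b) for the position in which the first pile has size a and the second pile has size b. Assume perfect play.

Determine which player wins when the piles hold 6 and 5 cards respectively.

Bob wins.

Positions with no move are L. A position that does have a move is losing for the player to move precisely when every available move leads to a winning position for the opponent. Fill in the labels:
No move ever increases a pile, so every position that can arise here has a ≤ 6 and b ≤ 5; it is enough to label the cells with 0 ≤ a ≤ 6 and 0 ≤ b ≤ 5.
Every move lowers a or b (never raises either), so fill the grid row by row in increasing a, and left to right within a row: each cell's successors are then already labelled.
      b=0  b=1  b=2  b=3  b=4  b=5
a=0:    L    L    L    W    W    W
a=1:    L    L    L    W    W    W
a=2:    L    L    L    W    W    W
a=3:    L    L    L    W    W    W
a=4:    L    L    L    W    W    W
a=5:    W    W    W    L    L    L
a=6:    W    W    W    L    L    L
Cells with no legal move (terminal, hence L): (0,0), (0,1), (0,2), (1,0), (1,1), (1,2), (2,0), (2,1), (2,2), (3,0), (3,1), (3,2), (4,0), (4,1), (4,2).
The remaining L cells, each justified by listing all of its moves:
(5,3): →(0,3)(W), (5,0)(W) — all W, so L
(5,4): →(0,4)(W), (5,1)(W), (5,0)(W) — all W, so L
(5,5): →(0,5)(W), (5,2)(W), (5,1)(W) — all W, so L
(6,3): →(1,3)(W), (6,0)(W) — all W, so L
(6,4): →(1,4)(W), (6,1)(W), (6,0)(W) — all W, so L
(6,5): →(1,5)(W), (6,2)(W), (6,1)(W) — all W, so L
Every other cell has at least one move into one of the L cells above, so it is W.
Every move from (6,5) reaches a W position, so the mover loses.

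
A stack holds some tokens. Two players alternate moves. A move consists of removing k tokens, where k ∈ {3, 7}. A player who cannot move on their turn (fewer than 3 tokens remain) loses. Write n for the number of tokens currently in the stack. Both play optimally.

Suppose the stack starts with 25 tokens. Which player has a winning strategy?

Work bottom-up. With no move the player to move loses. Otherwise the position is W if at least one move leads to an L position for the opponent, and L if every move leads to a W.
n=0: no move → L
n=1: no move → L
n=2: no move → L
n=3: can move to 0, which is L ⇒ W
n=4: can move to 1, which is L ⇒ W
n=5: can move to 2, which is L ⇒ W
n=6: the only move is to 3(W), a W ⇒ L
n=7: can move to 0, which is L ⇒ W
n=8: can move to 1, which is L ⇒ W
n=9: can move to 6, which is L ⇒ W
n=10: moves to 7(W), 3(W); every one is W ⇒ L
n=11: moves to 8(W), 4(W); every one is W ⇒ L
n=12: moves to 9(W), 5(W); every one is W ⇒ L
n=13: can move to 10, which is L ⇒ W
n=14: can move to 11, which is L ⇒ W
n=15: can move to 12, which is L ⇒ W
n=16: moves to 13(W), 9(W); every one is W ⇒ L
n=17: can move to 10, which is L ⇒ W
n=18: can move to 11, which is L ⇒ W
n=19: can move to 16, which is L ⇒ W
n=20: moves to 17(W), 13(W); every one is W ⇒ L
n=21: moves to 18(W), 14(W); every one is W ⇒ L
n=22: moves to 19(W), 15(W); every one is W ⇒ L
n=23: can move to 20, which is L ⇒ W
n=24: can move to 21, which is L ⇒ W
n=25: can move to 22, which is L ⇒ W
The starting position 25 is W: the player to move should remove 3, leaving 22, handing over an L position.

The first player wins.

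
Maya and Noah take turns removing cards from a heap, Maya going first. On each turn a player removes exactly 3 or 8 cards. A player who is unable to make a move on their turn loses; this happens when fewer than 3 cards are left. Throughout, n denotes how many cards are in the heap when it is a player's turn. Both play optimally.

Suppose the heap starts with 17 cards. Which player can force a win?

Positions with no move are L. A position that does have a move is losing for the player to move precisely when every available move leads to a winning position for the opponent. Fill in the labels:
n=0: no move → L
n=1: no move → L
n=2: no move → L
n=3: →0(L), so W
n=4: →1(L), so W
n=5: →2(L), so W
n=6: →3(W) only, which is W, so L
n=7: →4(W) only, which is W, so L
n=8: →0(L), so W
n=9: →6(L), so W
n=10: →7(L), so W
n=11: →8(W), 3(W) — all W, so L
n=12: →9(W), 4(W) — all W, so L
n=13: →10(W), 5(W) — all W, so L
n=14: →11(L), so W
n=15: →12(L), so W
n=16: →13(L), so W
n=17: →14(W), 9(W) — all W, so L
Every move from 17 reaches a W position, so the mover loses.

Noah wins.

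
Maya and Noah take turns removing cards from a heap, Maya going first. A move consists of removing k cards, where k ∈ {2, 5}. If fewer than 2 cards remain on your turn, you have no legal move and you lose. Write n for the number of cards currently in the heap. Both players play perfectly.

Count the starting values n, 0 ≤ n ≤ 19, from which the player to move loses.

Classify positions by backward induction: terminal positions (no move available) are L. From any other position, the mover wins iff some move reaches an L.
n=0: no move → L
n=1: no move → L
n=2: reaches L-position 0 → W
n=3: reaches L-position 1 → W
n=4: only reaches 2(W), which is W → L
n=5: reaches L-position 0 → W
n=6: reaches L-position 4 → W
n=7: only reaches 5(W), 2(W), all W → L
n=8: only reaches 6(W), 3(W), all W → L
n=9: reaches L-position 7 → W
n=10: reaches L-position 8 → W
n=11: only reaches 9(W), 6(W), all W → L
n=12: reaches L-position 7 → W
n=13: reaches L-position 11 → W
n=14: only reaches 12(W), 9(W), all W → L
n=15: only reaches 13(W), 10(W), all W → L
n=16: reaches L-position 14 → W
n=17: reaches L-position 15 → W
n=18: only reaches 16(W), 13(W), all W → L
n=19: reaches L-position 14 → W
L entries with 0 ≤ n ≤ 19: n = 0, 1, 4, 7, 8, 11, 14, 15, 18; that makes 9.

9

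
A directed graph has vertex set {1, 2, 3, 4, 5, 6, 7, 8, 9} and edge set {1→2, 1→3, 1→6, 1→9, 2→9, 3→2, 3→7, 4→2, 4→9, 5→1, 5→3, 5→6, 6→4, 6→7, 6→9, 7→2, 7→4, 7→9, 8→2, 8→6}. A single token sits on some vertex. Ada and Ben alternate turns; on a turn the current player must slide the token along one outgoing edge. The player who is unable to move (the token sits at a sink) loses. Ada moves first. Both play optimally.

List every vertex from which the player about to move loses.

Build the W/L table. Terminal = L. A non-terminal position is W if it has a move to some L; otherwise it is L.
Every edge goes from a vertex to one that appears earlier in the order 9, 2, 4, 7, 6, 3, 8, 1, 5, so processing vertices in that order labels each vertex after all of its successors.
9: no outgoing edge → L
2: →9(L), so W
4: →9(L), so W
7: →9(L), so W
6: →9(L), so W
3: →7(W), 2(W) — all W, so L
8: →6(W), 2(W) — all W, so L
1: →3(L), so W
5: →3(L), so W
The losing starting vertices are exactly the entries labelled L in this table (3 of them).

3, 8, 9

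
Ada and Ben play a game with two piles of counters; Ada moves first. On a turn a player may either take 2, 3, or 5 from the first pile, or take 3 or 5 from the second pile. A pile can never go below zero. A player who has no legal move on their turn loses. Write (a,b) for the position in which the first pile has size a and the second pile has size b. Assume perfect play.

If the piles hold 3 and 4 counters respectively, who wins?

Work bottom-up. With no move the player to move loses. Otherwise the position is W if at least one move leads to an L position for the opponent, and L if every move leads to a W.
No move ever increases a pile, so every position that can arise here has a ≤ 3 and b ≤ 4; it is enough to label the cells with 0 ≤ a ≤ 3 and 0 ≤ b ≤ 4.
Every move lowers a or b (never raises either), so fill the grid row by row in increasing a, and left to right within a row: each cell's successors are then already labelled.
      b=0  b=1  b=2  b=3  b=4
a=0:    L    L    L    W    W
a=1:    L    L    L    W    W
a=2:    W    W    W    L    L
a=3:    W    W    W    L    L
Cells with no legal move (terminal, hence L): (0,0), (0,1), (0,2), (1,0), (1,1), (1,2).
The remaining L cells, each justified by listing all of its moves:
(2,3): moves to (0,3)(W), (2,0)(W); every one is W ⇒ L
(2,4): moves to (0,4)(W), (2,1)(W); every one is W ⇒ L
(3,3): moves to (1,3)(W), (0,3)(W), (3,0)(W); every one is W ⇒ L
(3,4): moves to (1,4)(W), (0,4)(W), (3,1)(W); every one is W ⇒ L
Every other cell has at least one move into one of the L cells above, so it is W.
The starting position (3,4) is L: whatever Ada does, the opponent receives a W position.

Ben wins.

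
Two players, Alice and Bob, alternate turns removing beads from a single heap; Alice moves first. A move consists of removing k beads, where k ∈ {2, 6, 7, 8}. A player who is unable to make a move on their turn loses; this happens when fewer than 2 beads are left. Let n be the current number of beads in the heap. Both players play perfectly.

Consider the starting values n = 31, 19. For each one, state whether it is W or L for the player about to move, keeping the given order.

Compute win/loss labels from the base case upward. A position with no move is L. Any other position is W if it can reach an L in one move, else L.
n=0: no move → L
n=1: no move → L
n=2: W (go to 0, an L position)
n=3: W (go to 1, an L position)
n=4: L (sole option 2(W) is W)
n=5: L (sole option 3(W) is W)
n=6: W (go to 4, an L position)
n=7: W (go to 5, an L position)
n=8: W (go to 1, an L position)
n=9: W (go to 1, an L position)
n=10: W (go to 4, an L position)
n=11: W (go to 5, an L position)
n=12: W (go to 5, an L position)
n=13: W (go to 5, an L position)
n=14: L (options 12(W), 8(W), 7(W), 6(W) are all W)
n=15: L (options 13(W), 9(W), 8(W), 7(W) are all W)
n=16: W (go to 14, an L position)
n=17: W (go to 15, an L position)
n=18: L (options 16(W), 12(W), 11(W), 10(W) are all W)
n=19: L (options 17(W), 13(W), 12(W), 11(W) are all W)
n=20: W (go to 18, an L position)
n=21: W (go to 19, an L position)
n=22: W (go to 15, an L position)
n=23: W (go to 15, an L position)
n=24: W (go to 18, an L position)
n=25: W (go to 19, an L position)
n=26: W (go to 19, an L position)
n=27: W (go to 19, an L position)
n=28: L (options 26(W), 22(W), 21(W), 20(W) are all W)
n=29: L (options 27(W), 23(W), 22(W), 21(W) are all W)
n=30: W (go to 28, an L position)
n=31: W (go to 29, an L position)

31: W, 19: L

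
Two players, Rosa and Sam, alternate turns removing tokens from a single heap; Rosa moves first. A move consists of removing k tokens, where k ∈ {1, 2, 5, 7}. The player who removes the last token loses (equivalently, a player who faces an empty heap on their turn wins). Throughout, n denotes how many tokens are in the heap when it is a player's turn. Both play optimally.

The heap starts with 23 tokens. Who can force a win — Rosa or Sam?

Build the W/L table. Terminal = W. A non-terminal position is W if it has a move to some L; otherwise it is L.
n=0: no move; the opponent has just taken the last token and therefore loses → W
n=1: →0(W) only, which is W, so L
n=2: →1(L), so W
n=3: →1(L), so W
n=4: →3(W), 2(W) — all W, so L
n=5: →4(L), so W
n=6: →4(L), so W
n=7: →6(W), 5(W), 2(W), 0(W) — all W, so L
n=8: →7(L), so W
n=9: →7(L), so W
n=10: →9(W), 8(W), 5(W), 3(W) — all W, so L
n=11: →10(L), so W
n=12: →10(L), so W
n=13: →12(W), 11(W), 8(W), 6(W) — all W, so L
n=14: →13(L), so W
n=15: →13(L), so W
n=16: →15(W), 14(W), 11(W), 9(W) — all W, so L
n=17: →16(L), so W
n=18: →16(L), so W
n=19: →18(W), 17(W), 14(W), 12(W) — all W, so L
n=20: →19(L), so W
n=21: →19(L), so W
n=22: →21(W), 20(W), 17(W), 15(W) — all W, so L
n=23: →22(L), so W
The starting position 23 is W: Rosa should remove 1, leaving 22, handing over an L position.

Rosa wins.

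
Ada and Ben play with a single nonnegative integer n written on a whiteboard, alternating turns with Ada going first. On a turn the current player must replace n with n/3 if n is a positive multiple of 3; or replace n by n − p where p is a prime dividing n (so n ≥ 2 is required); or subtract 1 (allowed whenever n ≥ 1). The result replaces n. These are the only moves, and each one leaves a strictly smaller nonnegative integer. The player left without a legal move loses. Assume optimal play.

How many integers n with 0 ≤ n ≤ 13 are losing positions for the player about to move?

Work bottom-up. With no move the player to move loses. Otherwise the position is W if at least one move leads to an L position for the opponent, and L if every move leads to a W.
n=0: no move → L
n=1: →0(L), so W
n=2: →0(L), so W
n=3: →0(L), so W
n=4: →2(W), 3(W) — all W, so L
n=5: →0(L), so W
n=6: →4(L), so W
n=7: →0(L), so W
n=8: →6(W), 7(W) — all W, so L
n=9: →8(L), so W
n=10: →8(L), so W
n=11: →0(L), so W
n=12: →4(L), so W
n=13: →0(L), so W
L entries with 0 ≤ n ≤ 13: n = 0, 4, 8; that makes 3.

3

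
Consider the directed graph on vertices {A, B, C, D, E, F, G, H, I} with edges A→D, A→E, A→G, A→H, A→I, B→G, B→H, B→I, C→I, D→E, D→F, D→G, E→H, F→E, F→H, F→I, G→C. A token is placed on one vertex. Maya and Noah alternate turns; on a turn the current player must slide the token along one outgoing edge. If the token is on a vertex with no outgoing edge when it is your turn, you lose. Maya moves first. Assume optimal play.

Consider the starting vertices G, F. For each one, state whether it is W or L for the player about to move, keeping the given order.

G: L, F: W

Use the standard recursion: the mover loses at a terminal position; elsewhere, the mover wins exactly when some move hands the opponent an L position.
Every edge goes from a vertex to one that appears earlier in the order I, H, E, F, C, G, B, D, A, so processing vertices in that order labels each vertex after all of its successors.
I: no outgoing edge → L
H: no outgoing edge → L
E: can move to H, which is L ⇒ W
F: can move to H, which is L ⇒ W
C: can move to I, which is L ⇒ W
G: the only move is to C(W), a W ⇒ L
B: can move to G, which is L ⇒ W
D: can move to G, which is L ⇒ W
A: can move to G, which is L ⇒ W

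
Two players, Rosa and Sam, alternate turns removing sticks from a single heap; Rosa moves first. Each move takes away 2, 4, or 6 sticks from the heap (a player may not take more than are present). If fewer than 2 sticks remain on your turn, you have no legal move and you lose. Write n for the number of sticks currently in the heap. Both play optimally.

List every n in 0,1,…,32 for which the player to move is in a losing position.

0, 1, 8, 9, 16, 17, 24, 25, 32

Classify positions by backward induction: terminal positions (no move available) are L. From any other position, the mover wins iff some move reaches an L.
n=0: no move → L
n=1: no move → L
n=2: can move to 0, which is L ⇒ W
n=3: can move to 1, which is L ⇒ W
n=4: can move to 0, which is L ⇒ W
n=5: can move to 1, which is L ⇒ W
n=6: can move to 0, which is L ⇒ W
n=7: can move to 1, which is L ⇒ W
n=8: moves to 6(W), 4(W), 2(W); every one is W ⇒ L
n=9: moves to 7(W), 5(W), 3(W); every one is W ⇒ L
n=10: can move to 8, which is L ⇒ W
n=11: can move to 9, which is L ⇒ W
n=12: can move to 8, which is L ⇒ W
n=13: can move to 9, which is L ⇒ W
n=14: can move to 8, which is L ⇒ W
n=15: can move to 9, which is L ⇒ W
n=16: moves to 14(W), 12(W), 10(W); every one is W ⇒ L
n=17: moves to 15(W), 13(W), 11(W); every one is W ⇒ L
n=18: can move to 16, which is L ⇒ W
n=19: can move to 17, which is L ⇒ W
n=20: can move to 16, which is L ⇒ W
n=21: can move to 17, which is L ⇒ W
n=22: can move to 16, which is L ⇒ W
n=23: can move to 17, which is L ⇒ W
n=24: moves to 22(W), 20(W), 18(W); every one is W ⇒ L
n=25: moves to 23(W), 21(W), 19(W); every one is W ⇒ L
n=26: can move to 24, which is L ⇒ W
n=27: can move to 25, which is L ⇒ W
n=28: can move to 24, which is L ⇒ W
n=29: can move to 25, which is L ⇒ W
n=30: can move to 24, which is L ⇒ W
n=31: can move to 25, which is L ⇒ W
n=32: moves to 30(W), 28(W), 26(W); every one is W ⇒ L
Reading off the rows marked L gives the requested list; there are 9 such values of n.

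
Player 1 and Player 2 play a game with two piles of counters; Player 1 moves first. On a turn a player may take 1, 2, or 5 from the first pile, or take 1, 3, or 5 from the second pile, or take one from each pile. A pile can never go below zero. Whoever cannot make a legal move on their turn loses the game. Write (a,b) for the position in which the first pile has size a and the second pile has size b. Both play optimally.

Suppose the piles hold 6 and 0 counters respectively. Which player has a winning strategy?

Player 2 wins.

Build the W/L table. Terminal = L. A non-terminal position is W if it has a move to some L; otherwise it is L.
No move ever increases a pile, so every position that can arise here has a ≤ 6 and b ≤ 0; it is enough to label the cells with 0 ≤ a ≤ 6 and 0 ≤ b ≤ 0.
Every move lowers a or b (never raises either), so fill the grid row by row in increasing a, and left to right within a row: each cell's successors are then already labelled.
      b=0
a=0:    L
a=1:    W
a=2:    W
a=3:    L
a=4:    W
a=5:    W
a=6:    L
Cells with no legal move (terminal, hence L): (0,0).
The remaining L cells, each justified by listing all of its moves:
(3,0): →(2,0)(W), (1,0)(W) — all W, so L
(6,0): →(5,0)(W), (4,0)(W), (1,0)(W) — all W, so L
Every other cell has at least one move into one of the L cells above, so it is W.
Every move from (6,0) reaches a W position, so the mover loses.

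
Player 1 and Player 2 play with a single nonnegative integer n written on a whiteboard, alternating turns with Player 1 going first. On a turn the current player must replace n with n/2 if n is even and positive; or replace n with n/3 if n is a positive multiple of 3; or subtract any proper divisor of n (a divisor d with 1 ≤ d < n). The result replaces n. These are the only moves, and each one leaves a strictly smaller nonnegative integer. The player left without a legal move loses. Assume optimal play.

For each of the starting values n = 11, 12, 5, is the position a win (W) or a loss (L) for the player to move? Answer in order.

11: L, 12: W, 5: W

Label each position W (a win for the player to move) or L (a loss). A position with no legal move is L; any other position is W exactly when some move reaches an L, and L when every move reaches a W.
n=0: no move → L
n=1: no move → L
n=2: →1(L), so W
n=3: →1(L), so W
n=4: →2(W), 3(W) — all W, so L
n=5: →4(L), so W
n=6: →4(L), so W
n=7: →6(W) only, which is W, so L
n=8: →4(L), so W
n=9: →3(W), 6(W), 8(W) — all W, so L
n=10: →9(L), so W
n=11: →10(W) only, which is W, so L
n=12: →4(L), so W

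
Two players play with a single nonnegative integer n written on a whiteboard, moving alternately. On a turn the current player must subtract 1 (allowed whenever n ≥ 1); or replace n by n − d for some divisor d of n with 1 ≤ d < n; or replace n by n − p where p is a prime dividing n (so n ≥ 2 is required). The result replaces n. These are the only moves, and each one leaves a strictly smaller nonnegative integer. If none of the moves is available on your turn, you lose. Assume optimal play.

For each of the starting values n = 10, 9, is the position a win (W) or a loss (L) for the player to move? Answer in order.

10: W, 9: L

Classify positions by backward induction: terminal positions (no move available) are L. From any other position, the mover wins iff some move reaches an L.
n=0: no move → L
n=1: can move to 0, which is L ⇒ W
n=2: can move to 0, which is L ⇒ W
n=3: can move to 0, which is L ⇒ W
n=4: moves to 2(W), 3(W); every one is W ⇒ L
n=5: can move to 0, which is L ⇒ W
n=6: can move to 4, which is L ⇒ W
n=7: can move to 0, which is L ⇒ W
n=8: can move to 4, which is L ⇒ W
n=9: moves to 6(W), 8(W); every one is W ⇒ L
n=10: can move to 9, which is L ⇒ W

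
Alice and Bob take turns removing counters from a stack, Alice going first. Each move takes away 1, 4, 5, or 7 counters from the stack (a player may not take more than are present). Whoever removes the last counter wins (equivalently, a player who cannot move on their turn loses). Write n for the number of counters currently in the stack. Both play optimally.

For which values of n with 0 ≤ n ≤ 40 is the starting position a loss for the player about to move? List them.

0, 2, 8, 10, 16, 18, 24, 26, 32, 34, 40

Use the standard recursion: the mover loses at a terminal position; elsewhere, the mover wins exactly when some move hands the opponent an L position.
n=0: no move → L
n=1: →0(L), so W
n=2: →1(W) only, which is W, so L
n=3: →2(L), so W
n=4: →0(L), so W
n=5: →0(L), so W
n=6: →2(L), so W
n=7: →2(L), so W
n=8: →7(W), 4(W), 3(W), 1(W) — all W, so L
n=9: →8(L), so W
n=10: →9(W), 6(W), 5(W), 3(W) — all W, so L
n=11: →10(L), so W
n=12: →8(L), so W
n=13: →8(L), so W
n=14: →10(L), so W
n=15: →10(L), so W
n=16: →15(W), 12(W), 11(W), 9(W) — all W, so L
n=17: →16(L), so W
n=18: →17(W), 14(W), 13(W), 11(W) — all W, so L
n=19: →18(L), so W
n=20: →16(L), so W
n=21: →16(L), so W
n=22: →18(L), so W
n=23: →18(L), so W
n=24: →23(W), 20(W), 19(W), 17(W) — all W, so L
n=25: →24(L), so W
n=26: →25(W), 22(W), 21(W), 19(W) — all W, so L
n=27: →26(L), so W
n=28: →24(L), so W
n=29: →24(L), so W
n=30: →26(L), so W
n=31: →26(L), so W
n=32: →31(W), 28(W), 27(W), 25(W) — all W, so L
n=33: →32(L), so W
n=34: →33(W), 30(W), 29(W), 27(W) — all W, so L
n=35: →34(L), so W
n=36: →32(L), so W
n=37: →32(L), so W
n=38: →34(L), so W
n=39: →34(L), so W
n=40: →39(W), 36(W), 35(W), 33(W) — all W, so L
The losing starting values of n are exactly the entries labelled L in this table (11 of them).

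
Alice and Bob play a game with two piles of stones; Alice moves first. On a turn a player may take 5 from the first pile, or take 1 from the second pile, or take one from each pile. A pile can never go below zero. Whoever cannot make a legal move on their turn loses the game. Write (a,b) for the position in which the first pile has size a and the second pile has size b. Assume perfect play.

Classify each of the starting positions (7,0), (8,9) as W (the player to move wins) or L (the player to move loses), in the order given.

(7,0): W, (8,9): L

Compute win/loss labels from the base case upward. A position with no move is L. Any other position is W if it can reach an L in one move, else L.
No move ever increases a pile, so every position that can arise here has a ≤ 8 and b ≤ 9; it is enough to label the cells with 0 ≤ a ≤ 8 and 0 ≤ b ≤ 9.
Every move lowers a or b (never raises either), so fill the grid row by row in increasing a, and left to right within a row: each cell's successors are then already labelled.
      b=0  b=1  b=2  b=3  b=4  b=5  b=6  b=7  b=8  b=9
a=0:    L    W    L    W    L    W    L    W    L    W
a=1:    L    W    L    W    L    W    L    W    L    W
a=2:    L    W    L    W    L    W    L    W    L    W
a=3:    L    W    L    W    L    W    L    W    L    W
a=4:    L    W    L    W    L    W    L    W    L    W
a=5:    W    W    W    W    W    W    W    W    W    W
a=6:    W    L    W    L    W    L    W    L    W    L
a=7:    W    L    W    L    W    L    W    L    W    L
a=8:    W    L    W    L    W    L    W    L    W    L
Cells with no legal move (terminal, hence L): (0,0), (1,0), (2,0), (3,0), (4,0).
The remaining L cells, each justified by listing all of its moves:
(0,2): only reaches (0,1)(W), which is W → L
(0,4): only reaches (0,3)(W), which is W → L
(0,6): only reaches (0,5)(W), which is W → L
(0,8): only reaches (0,7)(W), which is W → L
(1,2): only reaches (1,1)(W), (0,1)(W), all W → L
(1,4): only reaches (1,3)(W), (0,3)(W), all W → L
(1,6): only reaches (1,5)(W), (0,5)(W), all W → L
(1,8): only reaches (1,7)(W), (0,7)(W), all W → L
(2,2): only reaches (2,1)(W), (1,1)(W), all W → L
(2,4): only reaches (2,3)(W), (1,3)(W), all W → L
(2,6): only reaches (2,5)(W), (1,5)(W), all W → L
(2,8): only reaches (2,7)(W), (1,7)(W), all W → L
(3,2): only reaches (3,1)(W), (2,1)(W), all W → L
(3,4): only reaches (3,3)(W), (2,3)(W), all W → L
(3,6): only reaches (3,5)(W), (2,5)(W), all W → L
(3,8): only reaches (3,7)(W), (2,7)(W), all W → L
(4,2): only reaches (4,1)(W), (3,1)(W), all W → L
(4,4): only reaches (4,3)(W), (3,3)(W), all W → L
(4,6): only reaches (4,5)(W), (3,5)(W), all W → L
(4,8): only reaches (4,7)(W), (3,7)(W), all W → L
(6,1): only reaches (1,1)(W), (6,0)(W), (5,0)(W), all W → L
(6,3): only reaches (1,3)(W), (6,2)(W), (5,2)(W), all W → L
(6,5): only reaches (1,5)(W), (6,4)(W), (5,4)(W), all W → L
(6,7): only reaches (1,7)(W), (6,6)(W), (5,6)(W), all W → L
(6,9): only reaches (1,9)(W), (6,8)(W), (5,8)(W), all W → L
(7,1): only reaches (2,1)(W), (7,0)(W), (6,0)(W), all W → L
(7,3): only reaches (2,3)(W), (7,2)(W), (6,2)(W), all W → L
(7,5): only reaches (2,5)(W), (7,4)(W), (6,4)(W), all W → L
(7,7): only reaches (2,7)(W), (7,6)(W), (6,6)(W), all W → L
(7,9): only reaches (2,9)(W), (7,8)(W), (6,8)(W), all W → L
(8,1): only reaches (3,1)(W), (8,0)(W), (7,0)(W), all W → L
(8,3): only reaches (3,3)(W), (8,2)(W), (7,2)(W), all W → L
(8,5): only reaches (3,5)(W), (8,4)(W), (7,4)(W), all W → L
(8,7): only reaches (3,7)(W), (8,6)(W), (7,6)(W), all W → L
(8,9): only reaches (3,9)(W), (8,8)(W), (7,8)(W), all W → L
Every other cell has at least one move into one of the L cells above, so it is W.
(7,0): the move to (2,0) reaches an L cell, so W
(8,9): one of the L cells justified above, so L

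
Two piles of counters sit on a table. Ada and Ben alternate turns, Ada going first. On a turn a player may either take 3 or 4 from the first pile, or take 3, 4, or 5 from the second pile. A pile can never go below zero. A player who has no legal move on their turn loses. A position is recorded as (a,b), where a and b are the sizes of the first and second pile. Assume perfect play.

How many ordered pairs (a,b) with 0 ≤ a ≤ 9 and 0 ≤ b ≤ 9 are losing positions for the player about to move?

41

Classify positions by backward induction: terminal positions (no move available) are L. From any other position, the mover wins iff some move reaches an L.
Every move lowers a or b (never raises either), so fill the grid row by row in increasing a, and left to right within a row: each cell's successors are then already labelled.
      b=0  b=1  b=2  b=3  b=4  b=5  b=6  b=7  b=8  b=9
a=0:    L    L    L    W    W    W    W    W    L    L
a=1:    L    L    L    W    W    W    W    W    L    L
a=2:    L    L    L    W    W    W    W    W    L    L
a=3:    W    W    W    L    L    L    W    W    W    W
a=4:    W    W    W    L    L    L    W    W    W    W
a=5:    W    W    W    L    L    L    W    W    W    W
a=6:    W    W    W    W    W    W    L    L    W    W
a=7:    L    L    L    W    W    W    W    W    L    L
a=8:    L    L    L    W    W    W    W    W    L    L
a=9:    L    L    L    W    W    W    W    W    L    L
Cells with no legal move (terminal, hence L): (0,0), (0,1), (0,2), (1,0), (1,1), (1,2), (2,0), (2,1), (2,2).
The remaining L cells, each justified by listing all of its moves:
(0,8): moves to (0,5)(W), (0,4)(W), (0,3)(W); every one is W ⇒ L
(0,9): moves to (0,6)(W), (0,5)(W), (0,4)(W); every one is W ⇒ L
(1,8): moves to (1,5)(W), (1,4)(W), (1,3)(W); every one is W ⇒ L
(1,9): moves to (1,6)(W), (1,5)(W), (1,4)(W); every one is W ⇒ L
(2,8): moves to (2,5)(W), (2,4)(W), (2,3)(W); every one is W ⇒ L
(2,9): moves to (2,6)(W), (2,5)(W), (2,4)(W); every one is W ⇒ L
(3,3): moves to (0,3)(W), (3,0)(W); every one is W ⇒ L
(3,4): moves to (0,4)(W), (3,1)(W), (3,0)(W); every one is W ⇒ L
(3,5): moves to (0,5)(W), (3,2)(W), (3,1)(W), (3,0)(W); every one is W ⇒ L
(4,3): moves to (1,3)(W), (0,3)(W), (4,0)(W); every one is W ⇒ L
(4,4): moves to (1,4)(W), (0,4)(W), (4,1)(W), (4,0)(W); every one is W ⇒ L
(4,5): moves to (1,5)(W), (0,5)(W), (4,2)(W), (4,1)(W), (4,0)(W); every one is W ⇒ L
(5,3): moves to (2,3)(W), (1,3)(W), (5,0)(W); every one is W ⇒ L
(5,4): moves to (2,4)(W), (1,4)(W), (5,1)(W), (5,0)(W); every one is W ⇒ L
(5,5): moves to (2,5)(W), (1,5)(W), (5,2)(W), (5,1)(W), (5,0)(W); every one is W ⇒ L
(6,6): moves to (3,6)(W), (2,6)(W), (6,3)(W), (6,2)(W), (6,1)(W); every one is W ⇒ L
(6,7): moves to (3,7)(W), (2,7)(W), (6,4)(W), (6,3)(W), (6,2)(W); every one is W ⇒ L
(7,0): moves to (4,0)(W), (3,0)(W); every one is W ⇒ L
(7,1): moves to (4,1)(W), (3,1)(W); every one is W ⇒ L
(7,2): moves to (4,2)(W), (3,2)(W); every one is W ⇒ L
(7,8): moves to (4,8)(W), (3,8)(W), (7,5)(W), (7,4)(W), (7,3)(W); every one is W ⇒ L
(7,9): moves to (4,9)(W), (3,9)(W), (7,6)(W), (7,5)(W), (7,4)(W); every one is W ⇒ L
(8,0): moves to (5,0)(W), (4,0)(W); every one is W ⇒ L
(8,1): moves to (5,1)(W), (4,1)(W); every one is W ⇒ L
(8,2): moves to (5,2)(W), (4,2)(W); every one is W ⇒ L
(8,8): moves to (5,8)(W), (4,8)(W), (8,5)(W), (8,4)(W), (8,3)(W); every one is W ⇒ L
(8,9): moves to (5,9)(W), (4,9)(W), (8,6)(W), (8,5)(W), (8,4)(W); every one is W ⇒ L
(9,0): moves to (6,0)(W), (5,0)(W); every one is W ⇒ L
(9,1): moves to (6,1)(W), (5,1)(W); every one is W ⇒ L
(9,2): moves to (6,2)(W), (5,2)(W); every one is W ⇒ L
(9,8): moves to (6,8)(W), (5,8)(W), (9,5)(W), (9,4)(W), (9,3)(W); every one is W ⇒ L
(9,9): moves to (6,9)(W), (5,9)(W), (9,6)(W), (9,5)(W), (9,4)(W); every one is W ⇒ L
Every other cell has at least one move into one of the L cells above, so it is W.
L cells per row: a=0: 5, a=1: 5, a=2: 5, a=3: 3, a=4: 3, a=5: 3, a=6: 2, a=7: 5, a=8: 5, a=9: 5; total 41.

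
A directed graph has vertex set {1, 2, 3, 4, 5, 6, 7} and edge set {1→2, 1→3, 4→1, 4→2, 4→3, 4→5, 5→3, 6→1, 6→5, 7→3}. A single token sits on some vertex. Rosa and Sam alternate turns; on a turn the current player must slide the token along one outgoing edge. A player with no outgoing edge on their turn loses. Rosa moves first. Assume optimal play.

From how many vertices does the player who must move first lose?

3

Build the W/L table. Terminal = L. A non-terminal position is W if it has a move to some L; otherwise it is L.
Every edge goes from a vertex to one that appears earlier in the order 3, 2, 7, 5, 1, 4, 6, so processing vertices in that order labels each vertex after all of its successors.
3: no outgoing edge → L
2: no outgoing edge → L
7: →3(L), so W
5: →3(L), so W
1: →2(L), so W
4: →2(L), so W
6: →1(W), 5(W) — all W, so L
The L vertices are 2, 3, 6; that is 3 in all.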